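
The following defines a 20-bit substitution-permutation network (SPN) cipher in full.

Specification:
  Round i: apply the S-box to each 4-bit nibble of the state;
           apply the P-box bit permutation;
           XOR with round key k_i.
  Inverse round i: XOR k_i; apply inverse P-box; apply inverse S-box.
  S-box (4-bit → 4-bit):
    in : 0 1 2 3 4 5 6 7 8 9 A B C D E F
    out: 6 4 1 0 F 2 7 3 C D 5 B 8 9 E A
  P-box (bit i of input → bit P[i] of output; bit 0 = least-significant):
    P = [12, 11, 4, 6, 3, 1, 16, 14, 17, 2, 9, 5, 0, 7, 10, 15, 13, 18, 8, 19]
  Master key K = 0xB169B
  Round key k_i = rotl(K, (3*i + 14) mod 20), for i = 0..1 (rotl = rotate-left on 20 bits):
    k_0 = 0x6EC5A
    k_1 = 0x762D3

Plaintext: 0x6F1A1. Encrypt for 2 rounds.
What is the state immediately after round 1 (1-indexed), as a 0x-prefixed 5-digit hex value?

s_0 = plaintext = 0x6F1A1
s_1 = Round(s_0, k_0) = 0x34FC2
s_2 = Round(s_1, k_1) = 0x7B676

0x34FC2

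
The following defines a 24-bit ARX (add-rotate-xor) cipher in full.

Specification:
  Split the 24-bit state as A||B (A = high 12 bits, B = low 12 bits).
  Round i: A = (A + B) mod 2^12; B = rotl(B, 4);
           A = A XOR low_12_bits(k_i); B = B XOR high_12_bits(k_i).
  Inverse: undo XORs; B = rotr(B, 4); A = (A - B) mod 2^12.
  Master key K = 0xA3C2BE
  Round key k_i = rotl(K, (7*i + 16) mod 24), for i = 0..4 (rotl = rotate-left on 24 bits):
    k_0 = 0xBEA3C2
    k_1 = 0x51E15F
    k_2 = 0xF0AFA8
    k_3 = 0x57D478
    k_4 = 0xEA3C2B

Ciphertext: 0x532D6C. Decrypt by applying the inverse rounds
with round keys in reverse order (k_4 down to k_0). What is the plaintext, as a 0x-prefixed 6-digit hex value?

s_0 = ciphertext = 0x532D6C
s_1 = InvRound(s_0, k_4) = 0x9DDF3C
s_2 = InvRound(s_1, k_3) = 0xC011A4
s_3 = InvRound(s_2, k_2) = 0x4BFEEA
s_4 = InvRound(s_3, k_1) = 0x1214BF
s_5 = InvRound(s_4, k_0) = 0xCEE5F5

0xCEE5F5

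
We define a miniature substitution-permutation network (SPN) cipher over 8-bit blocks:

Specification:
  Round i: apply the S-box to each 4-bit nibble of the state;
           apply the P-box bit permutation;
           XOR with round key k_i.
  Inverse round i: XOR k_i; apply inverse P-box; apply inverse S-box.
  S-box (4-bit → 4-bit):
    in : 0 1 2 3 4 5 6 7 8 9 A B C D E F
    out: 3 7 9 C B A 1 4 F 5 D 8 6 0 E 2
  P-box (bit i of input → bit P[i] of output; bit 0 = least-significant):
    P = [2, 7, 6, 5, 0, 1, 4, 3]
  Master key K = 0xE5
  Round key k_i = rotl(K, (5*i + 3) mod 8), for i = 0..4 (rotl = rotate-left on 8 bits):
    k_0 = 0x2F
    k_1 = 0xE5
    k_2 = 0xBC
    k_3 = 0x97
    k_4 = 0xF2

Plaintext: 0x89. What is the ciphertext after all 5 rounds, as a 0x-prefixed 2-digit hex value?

s_0 = plaintext = 0x89
s_1 = Round(s_0, k_0) = 0x70
s_2 = Round(s_1, k_1) = 0x71
s_3 = Round(s_2, k_2) = 0x68
s_4 = Round(s_3, k_3) = 0x72
s_5 = Round(s_4, k_4) = 0xC6

0xC6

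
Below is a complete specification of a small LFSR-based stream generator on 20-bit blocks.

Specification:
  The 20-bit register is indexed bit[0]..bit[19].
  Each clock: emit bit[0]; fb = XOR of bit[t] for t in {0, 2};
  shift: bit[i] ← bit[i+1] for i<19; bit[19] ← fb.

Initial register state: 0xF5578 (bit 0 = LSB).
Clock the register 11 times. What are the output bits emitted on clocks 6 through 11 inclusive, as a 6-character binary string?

110101

reg_0 = 0xF5578
clock 1: out=0, reg = 0x7AABC
clock 2: out=0, reg = 0xBD55E
clock 3: out=0, reg = 0xDEAAF
clock 4: out=1, reg = 0x6F557
clock 5: out=1, reg = 0x37AAB
clock 6: out=1, reg = 0x9BD55
clock 7: out=1, reg = 0x4DEAA
clock 8: out=0, reg = 0x26F55
clock 9: out=1, reg = 0x137AA
clock 10: out=0, reg = 0x09BD5
clock 11: out=1, reg = 0x04DEA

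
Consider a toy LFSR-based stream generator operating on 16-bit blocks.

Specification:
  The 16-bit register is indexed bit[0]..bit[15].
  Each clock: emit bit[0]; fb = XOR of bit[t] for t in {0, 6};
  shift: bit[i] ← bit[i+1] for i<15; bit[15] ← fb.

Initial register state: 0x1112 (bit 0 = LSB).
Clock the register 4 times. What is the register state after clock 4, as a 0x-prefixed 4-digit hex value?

0x6111

reg_0 = 0x1112
clock 1: out=0, reg = 0x0889
clock 2: out=1, reg = 0x8444
clock 3: out=0, reg = 0xC222
clock 4: out=0, reg = 0x6111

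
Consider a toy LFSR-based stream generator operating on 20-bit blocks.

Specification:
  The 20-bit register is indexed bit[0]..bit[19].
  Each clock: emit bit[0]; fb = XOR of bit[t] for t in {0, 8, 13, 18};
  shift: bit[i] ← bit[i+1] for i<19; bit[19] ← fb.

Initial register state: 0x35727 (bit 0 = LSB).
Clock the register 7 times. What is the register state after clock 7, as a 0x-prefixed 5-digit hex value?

0xC46AE

reg_0 = 0x35727
clock 1: out=1, reg = 0x1AB93
clock 2: out=1, reg = 0x8D5C9
clock 3: out=1, reg = 0x46AE4
clock 4: out=0, reg = 0x23572
clock 5: out=0, reg = 0x11AB9
clock 6: out=1, reg = 0x88D5C
clock 7: out=0, reg = 0xC46AE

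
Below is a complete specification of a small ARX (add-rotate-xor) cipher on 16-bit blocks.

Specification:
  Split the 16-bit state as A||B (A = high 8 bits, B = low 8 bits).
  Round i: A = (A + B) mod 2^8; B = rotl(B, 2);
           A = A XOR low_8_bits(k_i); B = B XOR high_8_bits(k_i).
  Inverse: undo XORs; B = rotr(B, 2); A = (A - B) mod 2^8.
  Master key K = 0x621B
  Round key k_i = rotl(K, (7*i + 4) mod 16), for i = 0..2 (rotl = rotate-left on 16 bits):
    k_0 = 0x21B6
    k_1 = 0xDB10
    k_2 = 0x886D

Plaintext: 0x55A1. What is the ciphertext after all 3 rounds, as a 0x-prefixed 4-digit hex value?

0x519D

s_0 = plaintext = 0x55A1
s_1 = Round(s_0, k_0) = 0x40A7
s_2 = Round(s_1, k_1) = 0xF745
s_3 = Round(s_2, k_2) = 0x519D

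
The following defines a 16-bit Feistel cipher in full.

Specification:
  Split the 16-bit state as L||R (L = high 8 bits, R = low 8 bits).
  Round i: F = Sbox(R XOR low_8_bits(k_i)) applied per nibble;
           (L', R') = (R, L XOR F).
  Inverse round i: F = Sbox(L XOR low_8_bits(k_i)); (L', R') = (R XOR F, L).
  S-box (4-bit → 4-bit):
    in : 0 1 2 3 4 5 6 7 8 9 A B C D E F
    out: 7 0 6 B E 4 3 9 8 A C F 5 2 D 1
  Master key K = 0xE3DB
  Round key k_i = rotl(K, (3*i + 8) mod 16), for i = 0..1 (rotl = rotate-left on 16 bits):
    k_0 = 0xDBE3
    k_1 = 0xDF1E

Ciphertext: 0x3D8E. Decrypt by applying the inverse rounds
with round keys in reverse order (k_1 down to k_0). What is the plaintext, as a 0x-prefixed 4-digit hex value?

s_0 = ciphertext = 0x3D8E
s_1 = InvRound(s_0, k_1) = 0xE53D
s_2 = InvRound(s_1, k_0) = 0x4EE5

0x4EE5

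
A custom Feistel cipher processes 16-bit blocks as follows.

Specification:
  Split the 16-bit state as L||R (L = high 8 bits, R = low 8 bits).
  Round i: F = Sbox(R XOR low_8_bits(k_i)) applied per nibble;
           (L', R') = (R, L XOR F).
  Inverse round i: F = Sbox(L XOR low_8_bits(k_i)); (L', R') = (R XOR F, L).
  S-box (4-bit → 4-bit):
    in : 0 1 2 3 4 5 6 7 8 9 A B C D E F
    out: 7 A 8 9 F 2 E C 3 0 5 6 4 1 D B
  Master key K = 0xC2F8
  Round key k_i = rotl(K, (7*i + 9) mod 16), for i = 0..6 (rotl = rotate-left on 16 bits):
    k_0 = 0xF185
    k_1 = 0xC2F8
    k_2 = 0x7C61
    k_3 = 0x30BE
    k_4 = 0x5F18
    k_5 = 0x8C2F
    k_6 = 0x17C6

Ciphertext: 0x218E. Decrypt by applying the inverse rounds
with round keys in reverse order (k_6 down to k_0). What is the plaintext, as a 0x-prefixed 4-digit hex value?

s_0 = ciphertext = 0x218E
s_1 = InvRound(s_0, k_6) = 0x5221
s_2 = InvRound(s_1, k_5) = 0xE052
s_3 = InvRound(s_2, k_4) = 0xE1E0
s_4 = InvRound(s_3, k_3) = 0xCBE1
s_5 = InvRound(s_4, k_2) = 0xB4CB
s_6 = InvRound(s_5, k_1) = 0x3FB4
s_7 = InvRound(s_6, k_0) = 0xD13F

0xD13F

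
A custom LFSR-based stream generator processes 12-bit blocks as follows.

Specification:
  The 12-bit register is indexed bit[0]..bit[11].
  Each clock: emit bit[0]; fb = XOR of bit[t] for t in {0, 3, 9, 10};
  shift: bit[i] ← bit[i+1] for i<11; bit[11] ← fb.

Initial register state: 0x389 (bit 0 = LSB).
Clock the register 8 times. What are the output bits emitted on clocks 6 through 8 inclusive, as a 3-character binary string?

001

reg_0 = 0x389
clock 1: out=1, reg = 0x9C4
clock 2: out=0, reg = 0x4E2
clock 3: out=0, reg = 0xA71
clock 4: out=1, reg = 0x538
clock 5: out=0, reg = 0x29C
clock 6: out=0, reg = 0x14E
clock 7: out=0, reg = 0x8A7
clock 8: out=1, reg = 0xC53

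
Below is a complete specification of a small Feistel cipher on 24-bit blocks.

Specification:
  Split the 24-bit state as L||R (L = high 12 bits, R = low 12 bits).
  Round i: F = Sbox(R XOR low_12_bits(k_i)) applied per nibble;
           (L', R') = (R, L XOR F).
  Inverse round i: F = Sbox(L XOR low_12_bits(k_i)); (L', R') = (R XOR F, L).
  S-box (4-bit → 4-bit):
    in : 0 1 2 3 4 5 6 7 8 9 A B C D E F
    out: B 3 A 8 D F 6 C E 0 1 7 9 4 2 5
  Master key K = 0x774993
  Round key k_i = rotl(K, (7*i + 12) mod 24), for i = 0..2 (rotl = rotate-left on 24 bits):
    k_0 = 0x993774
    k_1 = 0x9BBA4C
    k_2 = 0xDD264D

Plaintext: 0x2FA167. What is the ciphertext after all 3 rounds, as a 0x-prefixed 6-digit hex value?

0x385B5C

s_0 = plaintext = 0x2FA167
s_1 = Round(s_0, k_0) = 0x1674C2
s_2 = Round(s_1, k_1) = 0x4C2385
s_3 = Round(s_2, k_2) = 0x385B5C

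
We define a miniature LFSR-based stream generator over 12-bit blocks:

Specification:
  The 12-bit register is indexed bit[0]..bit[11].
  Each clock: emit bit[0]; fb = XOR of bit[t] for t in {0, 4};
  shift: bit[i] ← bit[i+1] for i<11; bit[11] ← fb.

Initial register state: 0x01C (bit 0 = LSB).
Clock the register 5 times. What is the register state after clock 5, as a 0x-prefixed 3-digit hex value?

reg_0 = 0x01C
clock 1: out=0, reg = 0x80E
clock 2: out=0, reg = 0x407
clock 3: out=1, reg = 0xA03
clock 4: out=1, reg = 0xD01
clock 5: out=1, reg = 0xE80

0xE80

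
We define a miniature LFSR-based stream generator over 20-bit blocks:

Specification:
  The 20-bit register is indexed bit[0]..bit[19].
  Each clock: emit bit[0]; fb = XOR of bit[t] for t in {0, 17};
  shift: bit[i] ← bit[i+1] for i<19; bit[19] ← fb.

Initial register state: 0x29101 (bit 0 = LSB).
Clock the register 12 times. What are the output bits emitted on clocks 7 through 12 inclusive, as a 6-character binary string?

001000

reg_0 = 0x29101
clock 1: out=1, reg = 0x14880
clock 2: out=0, reg = 0x0A440
clock 3: out=0, reg = 0x05220
clock 4: out=0, reg = 0x02910
clock 5: out=0, reg = 0x01488
clock 6: out=0, reg = 0x00A44
clock 7: out=0, reg = 0x00522
clock 8: out=0, reg = 0x00291
clock 9: out=1, reg = 0x80148
clock 10: out=0, reg = 0x400A4
clock 11: out=0, reg = 0x20052
clock 12: out=0, reg = 0x90029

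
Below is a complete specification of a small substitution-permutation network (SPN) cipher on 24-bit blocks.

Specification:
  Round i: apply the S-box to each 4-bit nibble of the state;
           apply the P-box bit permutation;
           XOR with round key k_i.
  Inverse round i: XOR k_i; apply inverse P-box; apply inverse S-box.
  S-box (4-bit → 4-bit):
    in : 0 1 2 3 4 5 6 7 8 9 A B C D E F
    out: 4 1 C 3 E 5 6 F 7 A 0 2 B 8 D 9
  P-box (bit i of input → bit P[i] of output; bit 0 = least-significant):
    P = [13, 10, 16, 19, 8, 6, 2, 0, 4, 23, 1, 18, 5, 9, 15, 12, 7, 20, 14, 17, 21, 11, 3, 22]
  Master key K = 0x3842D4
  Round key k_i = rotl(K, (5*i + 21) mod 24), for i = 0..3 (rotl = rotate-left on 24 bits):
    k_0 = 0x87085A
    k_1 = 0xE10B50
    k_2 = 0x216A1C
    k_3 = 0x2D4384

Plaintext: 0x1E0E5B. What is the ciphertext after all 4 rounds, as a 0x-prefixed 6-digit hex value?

0xD69D52

s_0 = plaintext = 0x1E0E5B
s_1 = Round(s_0, k_0) = 0xA1CDCC
s_2 = Round(s_1, k_1) = 0xED3CB1
s_3 = Round(s_2, k_2) = 0xC74864
s_4 = Round(s_3, k_3) = 0xD69D52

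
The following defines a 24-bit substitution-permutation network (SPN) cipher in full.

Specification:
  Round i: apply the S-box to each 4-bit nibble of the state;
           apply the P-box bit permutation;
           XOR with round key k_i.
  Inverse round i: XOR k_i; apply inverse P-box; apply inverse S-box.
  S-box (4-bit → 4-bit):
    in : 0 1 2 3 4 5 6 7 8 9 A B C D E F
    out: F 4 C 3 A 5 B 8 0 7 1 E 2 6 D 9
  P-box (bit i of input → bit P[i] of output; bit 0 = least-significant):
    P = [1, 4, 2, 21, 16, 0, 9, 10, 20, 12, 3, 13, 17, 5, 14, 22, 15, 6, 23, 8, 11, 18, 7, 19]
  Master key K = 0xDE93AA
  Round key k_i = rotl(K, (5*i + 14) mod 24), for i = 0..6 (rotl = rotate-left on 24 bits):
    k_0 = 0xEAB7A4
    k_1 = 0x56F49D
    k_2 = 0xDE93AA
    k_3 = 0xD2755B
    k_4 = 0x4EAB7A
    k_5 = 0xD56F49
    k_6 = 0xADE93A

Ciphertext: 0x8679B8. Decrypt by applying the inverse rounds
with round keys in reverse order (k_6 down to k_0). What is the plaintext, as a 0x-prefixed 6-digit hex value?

0x7DE875

s_0 = ciphertext = 0x8679B8
s_1 = InvRound(s_0, k_6) = 0x2AACAF
s_2 = InvRound(s_1, k_5) = 0xB00A5E
s_3 = InvRound(s_2, k_4) = 0x4E6F82
s_4 = InvRound(s_3, k_3) = 0x0D89DC
s_5 = InvRound(s_4, k_2) = 0xAD6359
s_6 = InvRound(s_5, k_1) = 0x20F3E2
s_7 = InvRound(s_6, k_0) = 0x7DE875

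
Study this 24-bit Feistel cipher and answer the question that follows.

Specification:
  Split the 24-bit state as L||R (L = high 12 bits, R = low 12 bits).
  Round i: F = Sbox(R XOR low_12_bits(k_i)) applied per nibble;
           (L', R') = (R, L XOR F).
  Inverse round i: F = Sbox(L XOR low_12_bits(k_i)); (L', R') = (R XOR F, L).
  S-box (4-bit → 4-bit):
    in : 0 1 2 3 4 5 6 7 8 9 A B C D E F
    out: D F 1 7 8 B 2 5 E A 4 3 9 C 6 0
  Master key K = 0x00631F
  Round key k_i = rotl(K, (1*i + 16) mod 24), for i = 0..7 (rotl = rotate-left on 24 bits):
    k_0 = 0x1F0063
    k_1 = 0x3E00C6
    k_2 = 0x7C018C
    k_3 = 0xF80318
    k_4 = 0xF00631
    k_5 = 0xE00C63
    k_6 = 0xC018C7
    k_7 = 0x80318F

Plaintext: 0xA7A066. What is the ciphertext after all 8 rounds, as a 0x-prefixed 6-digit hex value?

s_0 = plaintext = 0xA7A066
s_1 = Round(s_0, k_0) = 0x0667A1
s_2 = Round(s_1, k_1) = 0x7A1543
s_3 = Round(s_2, k_2) = 0x543F31
s_4 = Round(s_3, k_3) = 0xF31C59
s_5 = Round(s_4, k_4) = 0xC59B1F
s_6 = Round(s_5, k_5) = 0xB1F900
s_7 = Round(s_6, k_6) = 0x90048A
s_8 = Round(s_7, k_7) = 0x48A2DB

0x48A2DB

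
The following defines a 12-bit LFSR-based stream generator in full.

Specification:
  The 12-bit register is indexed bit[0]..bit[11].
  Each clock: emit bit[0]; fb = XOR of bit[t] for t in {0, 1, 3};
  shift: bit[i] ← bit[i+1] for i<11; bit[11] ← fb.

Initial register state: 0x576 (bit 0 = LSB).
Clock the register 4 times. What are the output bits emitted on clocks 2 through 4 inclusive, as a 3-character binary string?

110

reg_0 = 0x576
clock 1: out=0, reg = 0xABB
clock 2: out=1, reg = 0xD5D
clock 3: out=1, reg = 0x6AE
clock 4: out=0, reg = 0x357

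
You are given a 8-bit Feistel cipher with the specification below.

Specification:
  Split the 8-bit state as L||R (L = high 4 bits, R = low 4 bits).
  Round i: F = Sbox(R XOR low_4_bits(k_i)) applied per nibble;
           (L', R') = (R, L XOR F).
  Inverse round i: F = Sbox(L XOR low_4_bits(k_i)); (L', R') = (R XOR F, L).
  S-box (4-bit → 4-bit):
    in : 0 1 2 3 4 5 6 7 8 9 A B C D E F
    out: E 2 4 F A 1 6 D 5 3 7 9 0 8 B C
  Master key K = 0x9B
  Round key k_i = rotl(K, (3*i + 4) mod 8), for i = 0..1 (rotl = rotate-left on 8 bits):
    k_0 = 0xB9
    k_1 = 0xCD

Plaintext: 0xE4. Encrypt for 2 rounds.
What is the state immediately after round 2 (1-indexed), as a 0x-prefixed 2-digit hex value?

s_0 = plaintext = 0xE4
s_1 = Round(s_0, k_0) = 0x46
s_2 = Round(s_1, k_1) = 0x6D

0x6D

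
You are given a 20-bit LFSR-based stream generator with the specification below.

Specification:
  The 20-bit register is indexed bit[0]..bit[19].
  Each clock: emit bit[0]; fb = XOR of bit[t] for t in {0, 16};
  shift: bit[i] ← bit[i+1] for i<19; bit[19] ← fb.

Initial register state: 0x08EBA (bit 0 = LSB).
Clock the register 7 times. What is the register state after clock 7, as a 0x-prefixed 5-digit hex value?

0x3411D

reg_0 = 0x08EBA
clock 1: out=0, reg = 0x0475D
clock 2: out=1, reg = 0x823AE
clock 3: out=0, reg = 0x411D7
clock 4: out=1, reg = 0xA08EB
clock 5: out=1, reg = 0xD0475
clock 6: out=1, reg = 0x6823A
clock 7: out=0, reg = 0x3411D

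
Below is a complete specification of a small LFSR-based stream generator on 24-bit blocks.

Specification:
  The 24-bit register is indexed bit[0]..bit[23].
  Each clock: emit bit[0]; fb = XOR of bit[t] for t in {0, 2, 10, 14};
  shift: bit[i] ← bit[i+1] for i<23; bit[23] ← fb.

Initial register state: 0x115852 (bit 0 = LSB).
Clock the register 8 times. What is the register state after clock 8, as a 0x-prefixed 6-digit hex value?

0x551158

reg_0 = 0x115852
clock 1: out=0, reg = 0x88AC29
clock 2: out=1, reg = 0x445614
clock 3: out=0, reg = 0xA22B0A
clock 4: out=0, reg = 0x511585
clock 5: out=1, reg = 0xA88AC2
clock 6: out=0, reg = 0x544561
clock 7: out=1, reg = 0xAA22B0
clock 8: out=0, reg = 0x551158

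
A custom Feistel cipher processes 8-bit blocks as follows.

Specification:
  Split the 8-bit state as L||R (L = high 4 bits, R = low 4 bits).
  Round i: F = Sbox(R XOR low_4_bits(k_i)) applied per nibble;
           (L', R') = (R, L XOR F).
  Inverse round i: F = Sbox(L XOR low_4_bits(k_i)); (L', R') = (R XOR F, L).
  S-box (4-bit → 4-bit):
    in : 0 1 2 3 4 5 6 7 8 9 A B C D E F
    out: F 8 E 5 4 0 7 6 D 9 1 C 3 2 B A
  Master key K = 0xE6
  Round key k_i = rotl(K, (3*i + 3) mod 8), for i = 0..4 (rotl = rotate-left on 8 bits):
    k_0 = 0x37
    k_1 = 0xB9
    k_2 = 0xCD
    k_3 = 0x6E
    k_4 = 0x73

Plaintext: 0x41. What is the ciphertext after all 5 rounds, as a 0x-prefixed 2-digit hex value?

s_0 = plaintext = 0x41
s_1 = Round(s_0, k_0) = 0x13
s_2 = Round(s_1, k_1) = 0x30
s_3 = Round(s_2, k_2) = 0x01
s_4 = Round(s_3, k_3) = 0x1A
s_5 = Round(s_4, k_4) = 0xA8

0xA8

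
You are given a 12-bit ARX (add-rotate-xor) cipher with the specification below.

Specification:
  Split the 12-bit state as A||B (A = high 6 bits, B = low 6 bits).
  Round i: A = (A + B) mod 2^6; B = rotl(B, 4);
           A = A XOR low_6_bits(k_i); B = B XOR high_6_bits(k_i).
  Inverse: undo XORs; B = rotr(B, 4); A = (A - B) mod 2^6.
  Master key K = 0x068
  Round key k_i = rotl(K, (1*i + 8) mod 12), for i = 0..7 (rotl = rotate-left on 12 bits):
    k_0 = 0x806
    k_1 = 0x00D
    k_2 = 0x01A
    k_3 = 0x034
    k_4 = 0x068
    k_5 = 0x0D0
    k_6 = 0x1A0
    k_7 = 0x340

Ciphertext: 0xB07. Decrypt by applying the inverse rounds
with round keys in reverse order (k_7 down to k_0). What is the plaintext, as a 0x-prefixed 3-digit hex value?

s_0 = ciphertext = 0xB07
s_1 = InvRound(s_0, k_7) = 0x128
s_2 = InvRound(s_1, k_6) = 0xABA
s_3 = InvRound(s_2, k_5) = 0x4E7
s_4 = InvRound(s_3, k_4) = 0x85A
s_5 = InvRound(s_4, k_3) = 0xB29
s_6 = InvRound(s_5, k_2) = 0x426
s_7 = InvRound(s_6, k_1) = 0x0DA
s_8 = InvRound(s_7, k_0) = 0x6AB

0x6AB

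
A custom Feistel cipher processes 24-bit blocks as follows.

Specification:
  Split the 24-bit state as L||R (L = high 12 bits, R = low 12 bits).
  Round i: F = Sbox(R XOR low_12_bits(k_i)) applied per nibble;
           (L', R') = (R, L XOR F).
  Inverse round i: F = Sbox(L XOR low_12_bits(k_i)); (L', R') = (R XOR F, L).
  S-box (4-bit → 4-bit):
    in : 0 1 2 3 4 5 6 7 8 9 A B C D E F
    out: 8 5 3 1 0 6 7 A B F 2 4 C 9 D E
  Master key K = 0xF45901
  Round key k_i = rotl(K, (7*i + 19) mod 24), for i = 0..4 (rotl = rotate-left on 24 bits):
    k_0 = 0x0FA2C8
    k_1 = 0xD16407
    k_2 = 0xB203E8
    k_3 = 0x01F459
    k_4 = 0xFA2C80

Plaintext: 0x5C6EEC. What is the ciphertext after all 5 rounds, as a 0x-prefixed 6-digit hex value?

0xEABA17

s_0 = plaintext = 0x5C6EEC
s_1 = Round(s_0, k_0) = 0xEEC9F6
s_2 = Round(s_1, k_1) = 0x9F6709
s_3 = Round(s_2, k_2) = 0x709923
s_4 = Round(s_3, k_3) = 0x923EAB
s_5 = Round(s_4, k_4) = 0xEABA17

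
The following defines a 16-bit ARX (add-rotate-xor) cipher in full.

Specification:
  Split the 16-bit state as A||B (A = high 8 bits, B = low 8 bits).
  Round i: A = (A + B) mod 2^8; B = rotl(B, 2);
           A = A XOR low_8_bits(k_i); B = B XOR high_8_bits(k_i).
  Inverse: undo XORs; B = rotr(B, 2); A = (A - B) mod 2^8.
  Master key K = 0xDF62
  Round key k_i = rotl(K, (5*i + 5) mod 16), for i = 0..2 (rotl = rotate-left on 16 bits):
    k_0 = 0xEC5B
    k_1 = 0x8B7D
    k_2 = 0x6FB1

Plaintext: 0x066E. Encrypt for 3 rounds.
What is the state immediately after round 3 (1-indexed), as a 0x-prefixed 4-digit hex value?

0x6614

s_0 = plaintext = 0x066E
s_1 = Round(s_0, k_0) = 0x2F55
s_2 = Round(s_1, k_1) = 0xF9DE
s_3 = Round(s_2, k_2) = 0x6614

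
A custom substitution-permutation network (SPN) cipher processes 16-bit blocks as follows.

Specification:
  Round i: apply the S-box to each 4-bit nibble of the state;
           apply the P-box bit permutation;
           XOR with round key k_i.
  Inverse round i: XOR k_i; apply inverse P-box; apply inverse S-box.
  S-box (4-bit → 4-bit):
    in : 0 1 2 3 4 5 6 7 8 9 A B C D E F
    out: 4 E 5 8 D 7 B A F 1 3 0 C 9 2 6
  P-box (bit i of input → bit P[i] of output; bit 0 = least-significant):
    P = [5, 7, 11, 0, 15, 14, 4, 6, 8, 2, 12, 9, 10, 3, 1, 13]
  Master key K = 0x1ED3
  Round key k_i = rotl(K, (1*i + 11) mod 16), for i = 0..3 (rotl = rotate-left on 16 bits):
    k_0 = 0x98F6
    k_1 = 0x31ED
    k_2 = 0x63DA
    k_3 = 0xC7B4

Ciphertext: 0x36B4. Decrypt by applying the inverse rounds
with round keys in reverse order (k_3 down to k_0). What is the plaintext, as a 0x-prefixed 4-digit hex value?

s_0 = ciphertext = 0x36B4
s_1 = InvRound(s_0, k_3) = 0x32AB
s_2 = InvRound(s_1, k_2) = 0xB21D
s_3 = InvRound(s_2, k_1) = 0xBD4A
s_4 = InvRound(s_3, k_0) = 0x6A0A

0x6A0A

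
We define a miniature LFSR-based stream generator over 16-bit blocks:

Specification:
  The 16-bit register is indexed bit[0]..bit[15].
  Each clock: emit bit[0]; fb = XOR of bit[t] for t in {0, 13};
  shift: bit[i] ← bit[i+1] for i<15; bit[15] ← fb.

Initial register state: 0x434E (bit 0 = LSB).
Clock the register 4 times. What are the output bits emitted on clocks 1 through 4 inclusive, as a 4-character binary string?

0111

reg_0 = 0x434E
clock 1: out=0, reg = 0x21A7
clock 2: out=1, reg = 0x10D3
clock 3: out=1, reg = 0x8869
clock 4: out=1, reg = 0xC434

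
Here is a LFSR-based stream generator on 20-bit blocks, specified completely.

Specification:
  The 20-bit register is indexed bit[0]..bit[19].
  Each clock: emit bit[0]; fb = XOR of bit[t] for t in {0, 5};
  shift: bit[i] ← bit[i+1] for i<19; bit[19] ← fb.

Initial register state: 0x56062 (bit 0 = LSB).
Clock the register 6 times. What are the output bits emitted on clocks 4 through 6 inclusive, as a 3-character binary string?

reg_0 = 0x56062
clock 1: out=0, reg = 0xAB031
clock 2: out=1, reg = 0x55818
clock 3: out=0, reg = 0x2AC0C
clock 4: out=0, reg = 0x15606
clock 5: out=0, reg = 0x0AB03
clock 6: out=1, reg = 0x85581

001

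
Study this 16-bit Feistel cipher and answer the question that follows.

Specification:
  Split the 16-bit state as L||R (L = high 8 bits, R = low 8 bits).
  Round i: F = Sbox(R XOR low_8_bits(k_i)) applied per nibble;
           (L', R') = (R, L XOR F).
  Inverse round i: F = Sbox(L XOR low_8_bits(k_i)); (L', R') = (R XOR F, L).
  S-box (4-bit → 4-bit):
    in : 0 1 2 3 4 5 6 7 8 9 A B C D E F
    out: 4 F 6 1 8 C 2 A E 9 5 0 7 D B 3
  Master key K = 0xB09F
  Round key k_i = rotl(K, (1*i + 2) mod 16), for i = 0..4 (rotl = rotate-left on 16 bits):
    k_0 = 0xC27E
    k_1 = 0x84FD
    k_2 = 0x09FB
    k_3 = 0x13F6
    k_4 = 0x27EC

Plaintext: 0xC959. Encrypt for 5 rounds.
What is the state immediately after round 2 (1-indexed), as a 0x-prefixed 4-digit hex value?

s_0 = plaintext = 0xC959
s_1 = Round(s_0, k_0) = 0x59A3
s_2 = Round(s_1, k_1) = 0xA392
s_3 = Round(s_2, k_2) = 0x928A
s_4 = Round(s_3, k_3) = 0x8A35
s_5 = Round(s_4, k_4) = 0x3553

0xA392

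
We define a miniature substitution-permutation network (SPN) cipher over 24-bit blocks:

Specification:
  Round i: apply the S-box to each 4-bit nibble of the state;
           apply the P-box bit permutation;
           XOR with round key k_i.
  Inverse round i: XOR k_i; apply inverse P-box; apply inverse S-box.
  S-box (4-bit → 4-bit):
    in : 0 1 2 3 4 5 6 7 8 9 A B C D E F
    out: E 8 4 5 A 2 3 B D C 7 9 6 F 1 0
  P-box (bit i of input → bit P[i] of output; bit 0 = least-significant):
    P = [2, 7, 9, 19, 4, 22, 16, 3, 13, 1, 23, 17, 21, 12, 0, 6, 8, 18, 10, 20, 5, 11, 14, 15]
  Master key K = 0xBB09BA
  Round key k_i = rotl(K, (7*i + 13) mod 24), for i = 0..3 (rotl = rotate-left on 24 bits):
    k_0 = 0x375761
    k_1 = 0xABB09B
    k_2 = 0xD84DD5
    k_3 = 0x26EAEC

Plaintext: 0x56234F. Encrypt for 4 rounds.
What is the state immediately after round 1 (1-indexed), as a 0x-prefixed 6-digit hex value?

s_0 = plaintext = 0x56234F
s_1 = Round(s_0, k_0) = 0xF37E68
s_2 = Round(s_1, k_1) = 0xC387CF
s_3 = Round(s_2, k_2) = 0xBB2096
s_4 = Round(s_3, k_3) = 0xB56B43

0xF37E68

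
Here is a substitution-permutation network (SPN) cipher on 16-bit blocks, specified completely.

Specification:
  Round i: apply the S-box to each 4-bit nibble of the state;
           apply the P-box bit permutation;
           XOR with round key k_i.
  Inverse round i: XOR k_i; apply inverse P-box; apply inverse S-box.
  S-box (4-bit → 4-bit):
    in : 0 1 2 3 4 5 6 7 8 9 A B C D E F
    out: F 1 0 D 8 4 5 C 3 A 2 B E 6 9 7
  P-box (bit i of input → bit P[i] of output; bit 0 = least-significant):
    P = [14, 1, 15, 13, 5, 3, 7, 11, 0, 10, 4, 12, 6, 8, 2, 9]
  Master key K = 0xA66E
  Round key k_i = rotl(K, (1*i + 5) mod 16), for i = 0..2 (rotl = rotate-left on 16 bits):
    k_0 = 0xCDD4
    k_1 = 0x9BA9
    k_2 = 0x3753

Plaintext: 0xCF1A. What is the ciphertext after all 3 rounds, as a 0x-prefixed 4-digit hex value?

s_0 = plaintext = 0xCF1A
s_1 = Round(s_0, k_0) = 0xCAE3
s_2 = Round(s_1, k_1) = 0x748D
s_3 = Round(s_2, k_2) = 0xA57D

0xA57D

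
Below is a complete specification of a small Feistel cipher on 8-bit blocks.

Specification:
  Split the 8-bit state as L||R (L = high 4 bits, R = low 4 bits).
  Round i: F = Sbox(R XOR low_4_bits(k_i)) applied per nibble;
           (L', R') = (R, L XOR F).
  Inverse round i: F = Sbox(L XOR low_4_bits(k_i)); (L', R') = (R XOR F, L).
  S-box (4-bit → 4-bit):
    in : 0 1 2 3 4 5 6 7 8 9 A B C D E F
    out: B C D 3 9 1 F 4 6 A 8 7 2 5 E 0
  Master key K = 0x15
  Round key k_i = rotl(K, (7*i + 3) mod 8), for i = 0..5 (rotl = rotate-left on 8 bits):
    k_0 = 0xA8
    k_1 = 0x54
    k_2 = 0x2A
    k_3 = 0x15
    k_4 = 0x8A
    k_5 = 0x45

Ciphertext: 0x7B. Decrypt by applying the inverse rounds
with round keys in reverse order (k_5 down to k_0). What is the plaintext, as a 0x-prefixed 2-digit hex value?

0x8C

s_0 = ciphertext = 0x7B
s_1 = InvRound(s_0, k_5) = 0x67
s_2 = InvRound(s_1, k_4) = 0x56
s_3 = InvRound(s_2, k_3) = 0xD5
s_4 = InvRound(s_3, k_2) = 0x1D
s_5 = InvRound(s_4, k_1) = 0xC1
s_6 = InvRound(s_5, k_0) = 0x8C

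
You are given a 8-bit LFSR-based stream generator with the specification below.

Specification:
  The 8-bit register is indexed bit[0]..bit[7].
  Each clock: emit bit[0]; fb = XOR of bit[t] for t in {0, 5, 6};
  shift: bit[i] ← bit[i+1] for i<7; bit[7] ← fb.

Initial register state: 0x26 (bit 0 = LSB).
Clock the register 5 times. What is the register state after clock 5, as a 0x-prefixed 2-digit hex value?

0x99

reg_0 = 0x26
clock 1: out=0, reg = 0x93
clock 2: out=1, reg = 0xC9
clock 3: out=1, reg = 0x64
clock 4: out=0, reg = 0x32
clock 5: out=0, reg = 0x99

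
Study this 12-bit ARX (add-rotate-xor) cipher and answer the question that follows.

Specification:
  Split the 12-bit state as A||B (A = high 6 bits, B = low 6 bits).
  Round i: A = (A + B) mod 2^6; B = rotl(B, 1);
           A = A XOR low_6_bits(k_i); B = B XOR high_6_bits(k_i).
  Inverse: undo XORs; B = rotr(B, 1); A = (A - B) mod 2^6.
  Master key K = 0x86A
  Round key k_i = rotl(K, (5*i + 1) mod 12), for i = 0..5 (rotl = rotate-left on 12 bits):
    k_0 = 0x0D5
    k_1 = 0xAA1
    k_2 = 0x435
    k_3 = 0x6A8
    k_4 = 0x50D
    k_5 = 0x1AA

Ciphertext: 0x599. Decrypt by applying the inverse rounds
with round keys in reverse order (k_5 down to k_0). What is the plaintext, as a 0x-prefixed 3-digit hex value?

0xB97

s_0 = ciphertext = 0x599
s_1 = InvRound(s_0, k_5) = 0x36F
s_2 = InvRound(s_1, k_4) = 0x0FD
s_3 = InvRound(s_2, k_3) = 0xE33
s_4 = InvRound(s_3, k_2) = 0x731
s_5 = InvRound(s_4, k_1) = 0x42D
s_6 = InvRound(s_5, k_0) = 0xB97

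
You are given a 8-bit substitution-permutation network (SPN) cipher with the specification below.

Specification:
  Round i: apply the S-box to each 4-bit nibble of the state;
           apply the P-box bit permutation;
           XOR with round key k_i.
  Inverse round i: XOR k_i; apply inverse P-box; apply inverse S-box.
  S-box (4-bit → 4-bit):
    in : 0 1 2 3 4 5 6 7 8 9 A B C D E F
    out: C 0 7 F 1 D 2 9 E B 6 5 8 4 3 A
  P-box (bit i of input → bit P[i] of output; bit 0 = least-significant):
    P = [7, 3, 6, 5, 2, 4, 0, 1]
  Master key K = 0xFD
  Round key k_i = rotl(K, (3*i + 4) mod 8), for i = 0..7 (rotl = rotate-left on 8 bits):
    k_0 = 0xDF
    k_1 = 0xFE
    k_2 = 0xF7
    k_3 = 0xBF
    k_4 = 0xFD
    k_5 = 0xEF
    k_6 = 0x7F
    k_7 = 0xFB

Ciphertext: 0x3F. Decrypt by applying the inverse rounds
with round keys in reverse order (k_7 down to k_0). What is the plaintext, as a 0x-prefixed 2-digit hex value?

0x29

s_0 = ciphertext = 0x3F
s_1 = InvRound(s_0, k_7) = 0x4B
s_2 = InvRound(s_1, k_6) = 0xEC
s_3 = InvRound(s_2, k_5) = 0x01
s_4 = InvRound(s_3, k_4) = 0xE3
s_5 = InvRound(s_4, k_3) = 0xEA
s_6 = InvRound(s_5, k_2) = 0x26
s_7 = InvRound(s_6, k_1) = 0x62
s_8 = InvRound(s_7, k_0) = 0x29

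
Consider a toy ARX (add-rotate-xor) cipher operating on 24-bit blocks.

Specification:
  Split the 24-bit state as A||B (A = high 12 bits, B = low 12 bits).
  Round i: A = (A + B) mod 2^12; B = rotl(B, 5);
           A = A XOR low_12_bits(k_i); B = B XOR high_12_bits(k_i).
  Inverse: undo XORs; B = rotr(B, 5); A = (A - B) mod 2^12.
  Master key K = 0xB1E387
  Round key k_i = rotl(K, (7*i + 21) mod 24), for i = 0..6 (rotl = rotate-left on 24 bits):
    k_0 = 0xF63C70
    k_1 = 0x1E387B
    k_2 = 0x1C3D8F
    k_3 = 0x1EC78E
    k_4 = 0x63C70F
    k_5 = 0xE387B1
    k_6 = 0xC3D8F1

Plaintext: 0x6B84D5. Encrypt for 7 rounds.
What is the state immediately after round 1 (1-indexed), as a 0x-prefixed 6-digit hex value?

0x7FD5CA

s_0 = plaintext = 0x6B84D5
s_1 = Round(s_0, k_0) = 0x7FD5CA
s_2 = Round(s_1, k_1) = 0x5BC8A8
s_3 = Round(s_2, k_2) = 0x3EB4D2
s_4 = Round(s_3, k_3) = 0xF33BA5
s_5 = Round(s_4, k_4) = 0xDD728B
s_6 = Round(s_5, k_5) = 0x7D3F5D
s_7 = Round(s_6, k_6) = 0xFC1783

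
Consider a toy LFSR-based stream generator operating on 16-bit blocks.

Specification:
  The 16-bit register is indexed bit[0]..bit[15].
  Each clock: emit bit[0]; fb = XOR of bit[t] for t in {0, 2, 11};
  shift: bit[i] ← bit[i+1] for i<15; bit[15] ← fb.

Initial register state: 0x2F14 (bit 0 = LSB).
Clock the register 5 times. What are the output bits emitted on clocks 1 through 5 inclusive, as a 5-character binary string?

reg_0 = 0x2F14
clock 1: out=0, reg = 0x178A
clock 2: out=0, reg = 0x0BC5
clock 3: out=1, reg = 0x85E2
clock 4: out=0, reg = 0x42F1
clock 5: out=1, reg = 0xA178

00101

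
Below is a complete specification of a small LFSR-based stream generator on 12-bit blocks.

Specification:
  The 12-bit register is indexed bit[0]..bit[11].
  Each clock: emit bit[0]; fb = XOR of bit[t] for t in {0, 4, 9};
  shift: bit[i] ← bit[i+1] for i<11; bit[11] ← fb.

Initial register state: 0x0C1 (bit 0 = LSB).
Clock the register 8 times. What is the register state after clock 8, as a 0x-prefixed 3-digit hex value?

0xE50

reg_0 = 0x0C1
clock 1: out=1, reg = 0x860
clock 2: out=0, reg = 0x430
clock 3: out=0, reg = 0xA18
clock 4: out=0, reg = 0x50C
clock 5: out=0, reg = 0x286
clock 6: out=0, reg = 0x943
clock 7: out=1, reg = 0xCA1
clock 8: out=1, reg = 0xE50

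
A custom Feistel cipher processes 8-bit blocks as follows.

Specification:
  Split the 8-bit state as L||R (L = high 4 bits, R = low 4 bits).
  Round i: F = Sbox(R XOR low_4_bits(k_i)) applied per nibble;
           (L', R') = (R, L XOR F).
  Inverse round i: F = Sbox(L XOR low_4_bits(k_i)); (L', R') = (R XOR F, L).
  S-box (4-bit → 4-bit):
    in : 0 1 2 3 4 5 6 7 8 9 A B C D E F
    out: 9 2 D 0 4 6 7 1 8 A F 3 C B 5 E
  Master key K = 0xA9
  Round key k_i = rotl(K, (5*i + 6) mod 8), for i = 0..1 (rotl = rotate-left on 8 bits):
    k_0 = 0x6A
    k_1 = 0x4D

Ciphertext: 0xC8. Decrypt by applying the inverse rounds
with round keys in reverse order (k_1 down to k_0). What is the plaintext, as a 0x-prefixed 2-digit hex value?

s_0 = ciphertext = 0xC8
s_1 = InvRound(s_0, k_1) = 0xAC
s_2 = InvRound(s_1, k_0) = 0x5A

0x5A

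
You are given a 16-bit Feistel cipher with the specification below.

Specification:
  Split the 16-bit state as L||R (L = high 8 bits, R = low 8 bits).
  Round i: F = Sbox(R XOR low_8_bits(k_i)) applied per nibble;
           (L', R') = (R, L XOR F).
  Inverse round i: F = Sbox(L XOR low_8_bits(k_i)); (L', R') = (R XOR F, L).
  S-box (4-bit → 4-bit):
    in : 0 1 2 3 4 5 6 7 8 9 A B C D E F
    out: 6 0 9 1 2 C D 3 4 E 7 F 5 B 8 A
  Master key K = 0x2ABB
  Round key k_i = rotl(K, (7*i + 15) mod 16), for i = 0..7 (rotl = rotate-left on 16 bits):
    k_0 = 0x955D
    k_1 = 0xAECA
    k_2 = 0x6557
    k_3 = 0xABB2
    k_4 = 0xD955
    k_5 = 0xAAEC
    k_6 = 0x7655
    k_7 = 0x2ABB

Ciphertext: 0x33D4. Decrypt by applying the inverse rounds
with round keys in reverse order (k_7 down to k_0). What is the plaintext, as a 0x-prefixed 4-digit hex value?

0xC222

s_0 = ciphertext = 0x33D4
s_1 = InvRound(s_0, k_7) = 0x9033
s_2 = InvRound(s_1, k_6) = 0x6F90
s_3 = InvRound(s_2, k_5) = 0xD16F
s_4 = InvRound(s_3, k_4) = 0x2DD1
s_5 = InvRound(s_4, k_3) = 0x3B2D
s_6 = InvRound(s_5, k_2) = 0xF83B
s_7 = InvRound(s_6, k_1) = 0x22F8
s_8 = InvRound(s_7, k_0) = 0xC222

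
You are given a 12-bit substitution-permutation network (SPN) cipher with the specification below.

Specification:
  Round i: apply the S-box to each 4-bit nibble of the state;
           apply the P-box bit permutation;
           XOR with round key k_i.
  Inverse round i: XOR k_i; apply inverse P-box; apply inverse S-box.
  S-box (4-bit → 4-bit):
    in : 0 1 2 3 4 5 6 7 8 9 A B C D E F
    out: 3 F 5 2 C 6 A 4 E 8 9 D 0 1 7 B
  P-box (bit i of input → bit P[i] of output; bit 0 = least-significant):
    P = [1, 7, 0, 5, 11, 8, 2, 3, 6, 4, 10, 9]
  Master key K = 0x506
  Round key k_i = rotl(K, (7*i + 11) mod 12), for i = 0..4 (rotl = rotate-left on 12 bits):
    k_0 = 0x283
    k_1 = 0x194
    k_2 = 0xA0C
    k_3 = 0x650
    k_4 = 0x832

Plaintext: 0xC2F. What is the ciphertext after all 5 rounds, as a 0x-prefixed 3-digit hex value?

s_0 = plaintext = 0xC2F
s_1 = Round(s_0, k_0) = 0xA25
s_2 = Round(s_1, k_1) = 0xB51
s_3 = Round(s_2, k_2) = 0xDEB
s_4 = Round(s_3, k_3) = 0xF37
s_5 = Round(s_4, k_4) = 0xB63

0xB63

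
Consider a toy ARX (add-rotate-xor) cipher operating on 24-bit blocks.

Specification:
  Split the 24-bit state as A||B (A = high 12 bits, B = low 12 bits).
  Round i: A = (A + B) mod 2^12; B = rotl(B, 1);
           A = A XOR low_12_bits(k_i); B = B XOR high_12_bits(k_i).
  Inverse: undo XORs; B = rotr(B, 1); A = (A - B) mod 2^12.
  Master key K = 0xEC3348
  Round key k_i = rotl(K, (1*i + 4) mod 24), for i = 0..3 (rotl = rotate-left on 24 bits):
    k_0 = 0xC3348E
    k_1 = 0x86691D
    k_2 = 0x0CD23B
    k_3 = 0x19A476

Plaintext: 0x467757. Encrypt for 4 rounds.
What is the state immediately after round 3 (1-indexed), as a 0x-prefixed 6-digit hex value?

0x417A74

s_0 = plaintext = 0x467757
s_1 = Round(s_0, k_0) = 0xF3029D
s_2 = Round(s_1, k_1) = 0x8D0D5C
s_3 = Round(s_2, k_2) = 0x417A74
s_4 = Round(s_3, k_3) = 0xAFD573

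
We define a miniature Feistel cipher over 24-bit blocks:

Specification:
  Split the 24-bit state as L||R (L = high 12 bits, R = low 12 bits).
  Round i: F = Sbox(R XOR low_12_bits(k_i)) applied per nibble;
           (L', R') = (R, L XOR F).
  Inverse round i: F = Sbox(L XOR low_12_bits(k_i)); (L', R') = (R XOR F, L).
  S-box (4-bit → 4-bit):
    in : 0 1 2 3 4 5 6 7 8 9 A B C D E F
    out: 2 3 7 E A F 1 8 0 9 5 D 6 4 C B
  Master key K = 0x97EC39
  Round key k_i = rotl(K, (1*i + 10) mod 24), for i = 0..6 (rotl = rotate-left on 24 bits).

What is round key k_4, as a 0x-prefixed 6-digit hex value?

0x0E65FB

K = 0x97EC39
k_0 = rotl(K, (1*0+10) mod 24) = rotl(K, 10) = 0xB0E65F
k_1 = rotl(K, (1*1+10) mod 24) = rotl(K, 11) = 0x61CCBF
k_2 = rotl(K, (1*2+10) mod 24) = rotl(K, 12) = 0xC3997E
k_3 = rotl(K, (1*3+10) mod 24) = rotl(K, 13) = 0x8732FD
k_4 = rotl(K, (1*4+10) mod 24) = rotl(K, 14) = 0x0E65FB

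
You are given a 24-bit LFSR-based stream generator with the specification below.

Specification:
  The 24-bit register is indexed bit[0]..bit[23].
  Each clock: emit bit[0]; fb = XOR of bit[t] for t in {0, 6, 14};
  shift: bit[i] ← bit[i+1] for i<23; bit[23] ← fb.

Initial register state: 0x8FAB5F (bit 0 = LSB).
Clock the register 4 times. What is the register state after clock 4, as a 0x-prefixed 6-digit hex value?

reg_0 = 0x8FAB5F
clock 1: out=1, reg = 0x47D5AF
clock 2: out=1, reg = 0x23EAD7
clock 3: out=1, reg = 0x91F56B
clock 4: out=1, reg = 0xC8FAB5

0xC8FAB5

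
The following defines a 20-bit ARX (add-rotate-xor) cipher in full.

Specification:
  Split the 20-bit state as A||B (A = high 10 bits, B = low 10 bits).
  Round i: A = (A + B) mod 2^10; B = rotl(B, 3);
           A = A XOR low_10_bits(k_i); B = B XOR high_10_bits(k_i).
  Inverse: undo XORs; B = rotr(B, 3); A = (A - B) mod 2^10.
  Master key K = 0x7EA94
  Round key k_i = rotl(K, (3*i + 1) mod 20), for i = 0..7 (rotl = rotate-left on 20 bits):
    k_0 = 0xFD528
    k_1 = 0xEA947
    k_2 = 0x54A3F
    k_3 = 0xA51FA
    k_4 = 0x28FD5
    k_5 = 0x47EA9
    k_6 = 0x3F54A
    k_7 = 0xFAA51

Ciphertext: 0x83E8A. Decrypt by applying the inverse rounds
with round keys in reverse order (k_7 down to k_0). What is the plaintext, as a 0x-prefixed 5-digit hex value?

s_0 = ciphertext = 0x83E8A
s_1 = InvRound(s_0, k_7) = 0x0C82C
s_2 = InvRound(s_1, k_6) = 0x3789A
s_3 = InvRound(s_2, k_5) = 0xF1EB0
s_4 = InvRound(s_3, k_4) = 0x941C2
s_5 = InvRound(s_4, k_3) = 0x1036A
s_6 = InvRound(s_5, k_2) = 0x8E047
s_7 = InvRound(s_6, k_1) = 0x20AFD
s_8 = InvRound(s_7, k_0) = 0x62421

0x62421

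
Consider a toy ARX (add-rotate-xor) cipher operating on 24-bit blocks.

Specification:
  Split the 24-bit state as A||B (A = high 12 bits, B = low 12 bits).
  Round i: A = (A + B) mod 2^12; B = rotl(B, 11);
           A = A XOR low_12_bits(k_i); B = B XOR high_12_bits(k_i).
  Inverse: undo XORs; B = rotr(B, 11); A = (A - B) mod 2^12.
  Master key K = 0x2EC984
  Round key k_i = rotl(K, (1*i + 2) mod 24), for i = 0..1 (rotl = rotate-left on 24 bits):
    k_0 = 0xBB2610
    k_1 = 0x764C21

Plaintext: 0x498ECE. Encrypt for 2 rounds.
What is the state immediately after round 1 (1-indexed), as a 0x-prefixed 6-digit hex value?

s_0 = plaintext = 0x498ECE
s_1 = Round(s_0, k_0) = 0x576CD5
s_2 = Round(s_1, k_1) = 0xE6A90E

0x576CD5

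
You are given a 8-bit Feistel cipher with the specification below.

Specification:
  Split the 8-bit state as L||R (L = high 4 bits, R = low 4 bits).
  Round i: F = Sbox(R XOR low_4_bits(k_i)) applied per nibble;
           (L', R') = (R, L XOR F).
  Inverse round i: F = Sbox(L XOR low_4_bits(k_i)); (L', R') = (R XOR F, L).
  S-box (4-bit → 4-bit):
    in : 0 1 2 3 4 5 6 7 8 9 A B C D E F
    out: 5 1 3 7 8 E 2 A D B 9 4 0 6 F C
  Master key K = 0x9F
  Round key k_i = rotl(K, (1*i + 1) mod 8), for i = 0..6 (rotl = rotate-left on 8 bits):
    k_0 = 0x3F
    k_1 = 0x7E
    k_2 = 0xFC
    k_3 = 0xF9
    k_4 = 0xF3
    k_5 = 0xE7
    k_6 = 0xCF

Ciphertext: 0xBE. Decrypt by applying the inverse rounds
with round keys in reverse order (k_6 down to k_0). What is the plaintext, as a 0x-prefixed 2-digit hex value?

0x42

s_0 = ciphertext = 0xBE
s_1 = InvRound(s_0, k_6) = 0x6B
s_2 = InvRound(s_1, k_5) = 0xA6
s_3 = InvRound(s_2, k_4) = 0xDA
s_4 = InvRound(s_3, k_3) = 0x2D
s_5 = InvRound(s_4, k_2) = 0x22
s_6 = InvRound(s_5, k_1) = 0x22
s_7 = InvRound(s_6, k_0) = 0x42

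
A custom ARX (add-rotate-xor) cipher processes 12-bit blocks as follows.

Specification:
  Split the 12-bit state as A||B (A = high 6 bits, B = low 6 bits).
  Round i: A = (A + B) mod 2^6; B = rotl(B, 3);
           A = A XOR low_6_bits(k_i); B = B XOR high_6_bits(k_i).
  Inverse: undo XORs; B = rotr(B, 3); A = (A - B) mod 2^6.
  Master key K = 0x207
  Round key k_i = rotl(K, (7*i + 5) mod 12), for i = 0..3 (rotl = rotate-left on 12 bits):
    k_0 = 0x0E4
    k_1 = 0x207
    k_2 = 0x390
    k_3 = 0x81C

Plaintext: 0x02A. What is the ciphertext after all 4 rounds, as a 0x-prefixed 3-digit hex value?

s_0 = plaintext = 0x02A
s_1 = Round(s_0, k_0) = 0x396
s_2 = Round(s_1, k_1) = 0x8FA
s_3 = Round(s_2, k_2) = 0x359
s_4 = Round(s_3, k_3) = 0xEAB

0xEAB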